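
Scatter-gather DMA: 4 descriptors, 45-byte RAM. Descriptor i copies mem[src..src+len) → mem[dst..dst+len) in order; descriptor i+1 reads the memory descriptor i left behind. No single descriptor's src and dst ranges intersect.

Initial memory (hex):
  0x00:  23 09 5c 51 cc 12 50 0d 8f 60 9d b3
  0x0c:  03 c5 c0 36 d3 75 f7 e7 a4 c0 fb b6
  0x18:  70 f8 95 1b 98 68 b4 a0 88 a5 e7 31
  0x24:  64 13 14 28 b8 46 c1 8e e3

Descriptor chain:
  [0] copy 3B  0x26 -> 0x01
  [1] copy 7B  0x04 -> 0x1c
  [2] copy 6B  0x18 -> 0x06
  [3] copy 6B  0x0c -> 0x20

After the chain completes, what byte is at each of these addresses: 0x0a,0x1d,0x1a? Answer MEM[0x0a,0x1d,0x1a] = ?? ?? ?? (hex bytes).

D0: mem[0x01..0x03] <- [14 28 b8]
D1: mem[0x1c..0x22] <- [cc 12 50 0d 8f 60 9d]
D2: mem[0x06..0x0b] <- [70 f8 95 1b cc 12]
D3: mem[0x20..0x25] <- [03 c5 c0 36 d3 75]
query mem[0x0a]=0xcc, mem[0x1d]=0x12, mem[0x1a]=0x95

MEM[0x0a,0x1d,0x1a] = cc 12 95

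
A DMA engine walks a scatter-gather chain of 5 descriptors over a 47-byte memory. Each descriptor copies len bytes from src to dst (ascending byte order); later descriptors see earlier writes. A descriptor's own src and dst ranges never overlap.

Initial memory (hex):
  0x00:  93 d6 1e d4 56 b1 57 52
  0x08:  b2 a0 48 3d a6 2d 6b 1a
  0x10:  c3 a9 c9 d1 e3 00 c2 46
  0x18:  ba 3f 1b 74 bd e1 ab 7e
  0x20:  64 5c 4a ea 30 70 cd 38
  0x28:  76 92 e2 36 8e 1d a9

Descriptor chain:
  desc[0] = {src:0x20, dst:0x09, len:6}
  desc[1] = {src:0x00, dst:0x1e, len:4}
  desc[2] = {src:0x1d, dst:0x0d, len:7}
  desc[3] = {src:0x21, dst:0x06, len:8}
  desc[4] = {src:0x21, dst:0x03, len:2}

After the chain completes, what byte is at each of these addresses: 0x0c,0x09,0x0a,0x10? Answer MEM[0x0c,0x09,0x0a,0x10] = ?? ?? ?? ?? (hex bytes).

D0: mem[0x09..0x0e] <- [64 5c 4a ea 30 70]
D1: mem[0x1e..0x21] <- [93 d6 1e d4]
D2: mem[0x0d..0x13] <- [e1 93 d6 1e d4 4a ea]
D3: mem[0x06..0x0d] <- [d4 4a ea 30 70 cd 38 76]
D4: mem[0x03..0x04] <- [d4 4a]
query mem[0x0c]=0x38, mem[0x09]=0x30, mem[0x0a]=0x70, mem[0x10]=0x1e

MEM[0x0c,0x09,0x0a,0x10] = 38 30 70 1e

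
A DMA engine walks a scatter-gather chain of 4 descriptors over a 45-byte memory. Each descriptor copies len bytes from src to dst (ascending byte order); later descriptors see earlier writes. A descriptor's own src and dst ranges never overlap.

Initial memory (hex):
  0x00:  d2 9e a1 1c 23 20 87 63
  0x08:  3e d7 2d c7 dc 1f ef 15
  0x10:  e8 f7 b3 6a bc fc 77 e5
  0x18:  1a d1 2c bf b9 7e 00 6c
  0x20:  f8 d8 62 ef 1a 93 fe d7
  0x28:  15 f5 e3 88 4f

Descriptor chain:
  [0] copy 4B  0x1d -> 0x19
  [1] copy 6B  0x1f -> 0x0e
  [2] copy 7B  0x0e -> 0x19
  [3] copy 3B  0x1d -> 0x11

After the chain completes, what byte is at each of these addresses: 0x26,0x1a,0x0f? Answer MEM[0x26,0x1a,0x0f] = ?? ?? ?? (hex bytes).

[0] 0x1d->0x19 len=4 : 7e 00 6c f8
[1] 0x1f->0x0e len=6 : 6c f8 d8 62 ef 1a
[2] 0x0e->0x19 len=7 : 6c f8 d8 62 ef 1a bc
[3] 0x1d->0x11 len=3 : ef 1a bc
query mem[0x26]=0xfe, mem[0x1a]=0xf8, mem[0x0f]=0xf8

MEM[0x26,0x1a,0x0f] = fe f8 f8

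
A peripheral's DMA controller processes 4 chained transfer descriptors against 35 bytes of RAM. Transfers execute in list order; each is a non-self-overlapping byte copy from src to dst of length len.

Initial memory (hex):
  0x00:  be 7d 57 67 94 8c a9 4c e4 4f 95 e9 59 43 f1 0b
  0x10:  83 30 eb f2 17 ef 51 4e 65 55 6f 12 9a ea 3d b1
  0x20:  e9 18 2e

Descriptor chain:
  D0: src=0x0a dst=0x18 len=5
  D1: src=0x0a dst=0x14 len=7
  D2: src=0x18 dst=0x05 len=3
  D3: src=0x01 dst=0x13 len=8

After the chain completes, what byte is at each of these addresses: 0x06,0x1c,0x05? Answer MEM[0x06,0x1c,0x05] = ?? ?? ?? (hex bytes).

[0] 0x0a->0x18 len=5 : 95 e9 59 43 f1
[1] 0x0a->0x14 len=7 : 95 e9 59 43 f1 0b 83
[2] 0x18->0x05 len=3 : f1 0b 83
[3] 0x01->0x13 len=8 : 7d 57 67 94 f1 0b 83 e4
query mem[0x06]=0x0b, mem[0x1c]=0xf1, mem[0x05]=0xf1

MEM[0x06,0x1c,0x05] = 0b f1 f1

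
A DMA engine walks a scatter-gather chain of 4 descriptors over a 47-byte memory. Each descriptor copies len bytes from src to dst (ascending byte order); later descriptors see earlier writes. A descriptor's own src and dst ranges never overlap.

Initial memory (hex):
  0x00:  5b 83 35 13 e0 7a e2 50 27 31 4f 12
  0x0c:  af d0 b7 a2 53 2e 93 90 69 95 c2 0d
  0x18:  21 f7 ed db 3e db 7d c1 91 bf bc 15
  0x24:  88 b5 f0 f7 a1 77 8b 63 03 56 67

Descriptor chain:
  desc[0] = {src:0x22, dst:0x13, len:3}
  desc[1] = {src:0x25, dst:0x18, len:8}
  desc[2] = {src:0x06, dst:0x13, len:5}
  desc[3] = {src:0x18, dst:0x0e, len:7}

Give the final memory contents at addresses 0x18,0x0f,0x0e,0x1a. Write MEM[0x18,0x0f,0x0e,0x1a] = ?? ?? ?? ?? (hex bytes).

MEM[0x18,0x0f,0x0e,0x1a] = b5 f0 b5 f7

D0: mem[0x13..0x15] <- [bc 15 88]
D1: mem[0x18..0x1f] <- [b5 f0 f7 a1 77 8b 63 03]
D2: mem[0x13..0x17] <- [e2 50 27 31 4f]
D3: mem[0x0e..0x14] <- [b5 f0 f7 a1 77 8b 63]
query mem[0x18]=0xb5, mem[0x0f]=0xf0, mem[0x0e]=0xb5, mem[0x1a]=0xf7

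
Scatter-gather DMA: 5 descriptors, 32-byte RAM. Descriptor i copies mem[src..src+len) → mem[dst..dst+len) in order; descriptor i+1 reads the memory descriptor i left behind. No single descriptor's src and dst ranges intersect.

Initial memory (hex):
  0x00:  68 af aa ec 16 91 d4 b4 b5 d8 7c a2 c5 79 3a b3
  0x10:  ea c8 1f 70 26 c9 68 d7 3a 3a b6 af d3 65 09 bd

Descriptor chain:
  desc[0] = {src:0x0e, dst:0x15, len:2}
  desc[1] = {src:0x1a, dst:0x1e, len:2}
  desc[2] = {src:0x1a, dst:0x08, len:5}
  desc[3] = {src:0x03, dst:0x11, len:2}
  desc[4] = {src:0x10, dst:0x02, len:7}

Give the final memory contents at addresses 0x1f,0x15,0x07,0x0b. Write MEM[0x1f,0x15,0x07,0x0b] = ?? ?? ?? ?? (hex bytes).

MEM[0x1f,0x15,0x07,0x0b] = af 3a 3a 65

D0: mem[0x15..0x16] <- [3a b3]
D1: mem[0x1e..0x1f] <- [b6 af]
D2: mem[0x08..0x0c] <- [b6 af d3 65 b6]
D3: mem[0x11..0x12] <- [ec 16]
D4: mem[0x02..0x08] <- [ea ec 16 70 26 3a b3]
query mem[0x1f]=0xaf, mem[0x15]=0x3a, mem[0x07]=0x3a, mem[0x0b]=0x65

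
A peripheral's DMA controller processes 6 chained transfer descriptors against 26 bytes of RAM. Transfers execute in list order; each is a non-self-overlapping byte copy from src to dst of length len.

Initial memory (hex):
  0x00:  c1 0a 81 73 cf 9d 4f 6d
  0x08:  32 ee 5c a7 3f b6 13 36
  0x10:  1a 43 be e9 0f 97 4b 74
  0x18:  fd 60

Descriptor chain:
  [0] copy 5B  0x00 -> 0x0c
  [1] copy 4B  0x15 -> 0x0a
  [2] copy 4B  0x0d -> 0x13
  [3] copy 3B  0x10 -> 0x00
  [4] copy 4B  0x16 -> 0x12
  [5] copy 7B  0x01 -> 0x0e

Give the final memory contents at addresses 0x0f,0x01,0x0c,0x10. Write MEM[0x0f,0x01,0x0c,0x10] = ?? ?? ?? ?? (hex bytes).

MEM[0x0f,0x01,0x0c,0x10] = be 43 74 73

  after D0: wrote 5B at 0x0c = c10a8173cf
  after D1: wrote 4B at 0x0a = 974b74fd
  after D2: wrote 4B at 0x13 = fd8173cf
  after D3: wrote 3B at 0x00 = cf43be
  after D4: wrote 4B at 0x12 = cf74fd60
  after D5: wrote 7B at 0x0e = 43be73cf9d4f6d
query mem[0x0f]=0xbe, mem[0x01]=0x43, mem[0x0c]=0x74, mem[0x10]=0x73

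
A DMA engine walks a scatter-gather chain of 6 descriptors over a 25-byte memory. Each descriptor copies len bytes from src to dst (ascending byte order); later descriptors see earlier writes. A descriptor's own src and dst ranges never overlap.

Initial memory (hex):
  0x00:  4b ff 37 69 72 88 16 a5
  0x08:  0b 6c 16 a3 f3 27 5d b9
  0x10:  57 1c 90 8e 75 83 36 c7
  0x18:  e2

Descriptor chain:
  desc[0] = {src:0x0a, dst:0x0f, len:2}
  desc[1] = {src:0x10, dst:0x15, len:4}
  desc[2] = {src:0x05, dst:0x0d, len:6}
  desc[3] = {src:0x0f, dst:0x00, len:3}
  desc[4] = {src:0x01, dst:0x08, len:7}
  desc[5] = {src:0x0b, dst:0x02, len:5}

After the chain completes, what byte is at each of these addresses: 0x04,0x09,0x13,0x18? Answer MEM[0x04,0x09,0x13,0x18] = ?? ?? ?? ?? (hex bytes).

  after D0: wrote 2B at 0x0f = 16a3
  after D1: wrote 4B at 0x15 = a31c908e
  after D2: wrote 6B at 0x0d = 8816a50b6c16
  after D3: wrote 3B at 0x00 = a50b6c
  after D4: wrote 7B at 0x08 = 0b6c69728816a5
  after D5: wrote 5B at 0x02 = 728816a5a5
query mem[0x04]=0x16, mem[0x09]=0x6c, mem[0x13]=0x8e, mem[0x18]=0x8e

MEM[0x04,0x09,0x13,0x18] = 16 6c 8e 8e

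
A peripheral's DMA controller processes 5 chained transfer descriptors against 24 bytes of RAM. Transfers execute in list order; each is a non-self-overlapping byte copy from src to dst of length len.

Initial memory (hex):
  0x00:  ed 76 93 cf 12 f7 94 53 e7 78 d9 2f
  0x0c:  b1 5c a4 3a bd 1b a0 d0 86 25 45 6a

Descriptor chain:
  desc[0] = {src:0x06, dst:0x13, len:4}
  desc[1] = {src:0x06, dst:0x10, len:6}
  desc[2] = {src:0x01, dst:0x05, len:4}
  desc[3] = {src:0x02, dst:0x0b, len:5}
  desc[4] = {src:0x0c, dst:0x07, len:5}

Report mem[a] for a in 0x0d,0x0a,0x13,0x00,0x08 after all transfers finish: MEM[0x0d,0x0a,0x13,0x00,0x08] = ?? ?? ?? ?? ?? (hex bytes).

  after D0: wrote 4B at 0x13 = 9453e778
  after D1: wrote 6B at 0x10 = 9453e778d92f
  after D2: wrote 4B at 0x05 = 7693cf12
  after D3: wrote 5B at 0x0b = 93cf127693
  after D4: wrote 5B at 0x07 = cf12769394
query mem[0x0d]=0x12, mem[0x0a]=0x93, mem[0x13]=0x78, mem[0x00]=0xed, mem[0x08]=0x12

MEM[0x0d,0x0a,0x13,0x00,0x08] = 12 93 78 ed 12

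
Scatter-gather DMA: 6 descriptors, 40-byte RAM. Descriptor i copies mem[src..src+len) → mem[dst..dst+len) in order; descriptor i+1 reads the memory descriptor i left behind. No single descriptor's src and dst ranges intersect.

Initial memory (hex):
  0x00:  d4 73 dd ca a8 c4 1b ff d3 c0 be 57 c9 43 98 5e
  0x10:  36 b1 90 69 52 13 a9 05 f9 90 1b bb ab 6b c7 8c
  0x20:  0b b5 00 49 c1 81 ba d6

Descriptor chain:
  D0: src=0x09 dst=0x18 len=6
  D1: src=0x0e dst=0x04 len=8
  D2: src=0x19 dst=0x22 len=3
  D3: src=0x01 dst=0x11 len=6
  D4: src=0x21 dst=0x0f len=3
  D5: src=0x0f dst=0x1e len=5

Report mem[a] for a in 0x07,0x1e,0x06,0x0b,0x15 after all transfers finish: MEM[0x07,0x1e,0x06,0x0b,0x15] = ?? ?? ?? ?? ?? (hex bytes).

MEM[0x07,0x1e,0x06,0x0b,0x15] = b1 b5 36 13 5e

D0: mem[0x18..0x1d] <- [c0 be 57 c9 43 98]
D1: mem[0x04..0x0b] <- [98 5e 36 b1 90 69 52 13]
D2: mem[0x22..0x24] <- [be 57 c9]
D3: mem[0x11..0x16] <- [73 dd ca 98 5e 36]
D4: mem[0x0f..0x11] <- [b5 be 57]
D5: mem[0x1e..0x22] <- [b5 be 57 dd ca]
query mem[0x07]=0xb1, mem[0x1e]=0xb5, mem[0x06]=0x36, mem[0x0b]=0x13, mem[0x15]=0x5e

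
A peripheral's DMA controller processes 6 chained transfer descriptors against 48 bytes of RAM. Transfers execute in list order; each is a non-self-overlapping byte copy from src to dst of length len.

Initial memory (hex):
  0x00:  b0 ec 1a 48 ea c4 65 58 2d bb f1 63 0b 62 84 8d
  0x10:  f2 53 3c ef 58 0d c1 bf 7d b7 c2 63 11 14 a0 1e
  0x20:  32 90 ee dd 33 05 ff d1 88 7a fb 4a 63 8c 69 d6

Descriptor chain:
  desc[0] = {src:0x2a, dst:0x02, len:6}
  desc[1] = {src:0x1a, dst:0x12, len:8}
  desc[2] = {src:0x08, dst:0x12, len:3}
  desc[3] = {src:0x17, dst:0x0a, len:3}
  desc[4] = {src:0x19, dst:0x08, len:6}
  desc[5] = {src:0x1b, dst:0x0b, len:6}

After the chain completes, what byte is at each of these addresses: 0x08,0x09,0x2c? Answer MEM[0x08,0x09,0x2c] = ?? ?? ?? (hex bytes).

#0 dst[0x02+6] := {0xfb,0x4a,0x63,0x8c,0x69,0xd6}
#1 dst[0x12+8] := {0xc2,0x63,0x11,0x14,0xa0,0x1e,0x32,0x90}
#2 dst[0x12+3] := {0x2d,0xbb,0xf1}
#3 dst[0x0a+3] := {0x1e,0x32,0x90}
#4 dst[0x08+6] := {0x90,0xc2,0x63,0x11,0x14,0xa0}
#5 dst[0x0b+6] := {0x63,0x11,0x14,0xa0,0x1e,0x32}
query mem[0x08]=0x90, mem[0x09]=0xc2, mem[0x2c]=0x63

MEM[0x08,0x09,0x2c] = 90 c2 63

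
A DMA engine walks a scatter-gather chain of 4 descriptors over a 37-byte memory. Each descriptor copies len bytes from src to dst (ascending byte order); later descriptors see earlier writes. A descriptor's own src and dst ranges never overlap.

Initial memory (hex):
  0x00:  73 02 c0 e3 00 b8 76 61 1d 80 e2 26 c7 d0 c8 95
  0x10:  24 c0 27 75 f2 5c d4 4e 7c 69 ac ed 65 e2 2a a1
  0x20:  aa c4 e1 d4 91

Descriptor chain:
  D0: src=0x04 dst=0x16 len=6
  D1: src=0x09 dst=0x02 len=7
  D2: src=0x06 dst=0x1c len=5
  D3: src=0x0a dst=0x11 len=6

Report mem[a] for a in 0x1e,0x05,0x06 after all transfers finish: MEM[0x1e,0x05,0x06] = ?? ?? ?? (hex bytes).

MEM[0x1e,0x05,0x06] = 95 c7 d0

  after D0: wrote 6B at 0x16 = 00b876611d80
  after D1: wrote 7B at 0x02 = 80e226c7d0c895
  after D2: wrote 5B at 0x1c = d0c89580e2
  after D3: wrote 6B at 0x11 = e226c7d0c895
query mem[0x1e]=0x95, mem[0x05]=0xc7, mem[0x06]=0xd0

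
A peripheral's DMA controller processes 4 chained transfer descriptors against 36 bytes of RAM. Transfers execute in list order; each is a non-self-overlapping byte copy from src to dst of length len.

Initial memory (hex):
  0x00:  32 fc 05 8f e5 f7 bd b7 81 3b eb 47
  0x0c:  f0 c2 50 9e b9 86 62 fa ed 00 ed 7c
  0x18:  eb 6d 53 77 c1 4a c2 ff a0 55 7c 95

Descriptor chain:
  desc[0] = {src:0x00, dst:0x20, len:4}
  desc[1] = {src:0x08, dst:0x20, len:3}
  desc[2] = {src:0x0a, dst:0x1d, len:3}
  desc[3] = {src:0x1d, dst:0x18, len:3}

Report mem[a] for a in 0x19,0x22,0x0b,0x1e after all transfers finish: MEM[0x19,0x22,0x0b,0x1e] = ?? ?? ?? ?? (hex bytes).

MEM[0x19,0x22,0x0b,0x1e] = 47 eb 47 47

D0: mem[0x20..0x23] <- [32 fc 05 8f]
D1: mem[0x20..0x22] <- [81 3b eb]
D2: mem[0x1d..0x1f] <- [eb 47 f0]
D3: mem[0x18..0x1a] <- [eb 47 f0]
query mem[0x19]=0x47, mem[0x22]=0xeb, mem[0x0b]=0x47, mem[0x1e]=0x47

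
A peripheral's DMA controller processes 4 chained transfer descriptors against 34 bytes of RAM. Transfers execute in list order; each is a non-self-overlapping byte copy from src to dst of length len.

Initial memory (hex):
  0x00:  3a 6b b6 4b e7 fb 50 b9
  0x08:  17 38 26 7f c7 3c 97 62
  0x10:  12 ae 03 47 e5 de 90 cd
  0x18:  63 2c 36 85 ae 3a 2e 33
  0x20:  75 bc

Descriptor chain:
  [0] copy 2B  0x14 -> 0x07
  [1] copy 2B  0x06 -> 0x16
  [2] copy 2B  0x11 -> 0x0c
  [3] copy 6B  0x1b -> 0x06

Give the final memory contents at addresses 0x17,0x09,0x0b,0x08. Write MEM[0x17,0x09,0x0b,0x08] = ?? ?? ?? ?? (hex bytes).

MEM[0x17,0x09,0x0b,0x08] = e5 2e 75 3a

  after D0: wrote 2B at 0x07 = e5de
  after D1: wrote 2B at 0x16 = 50e5
  after D2: wrote 2B at 0x0c = ae03
  after D3: wrote 6B at 0x06 = 85ae3a2e3375
query mem[0x17]=0xe5, mem[0x09]=0x2e, mem[0x0b]=0x75, mem[0x08]=0x3a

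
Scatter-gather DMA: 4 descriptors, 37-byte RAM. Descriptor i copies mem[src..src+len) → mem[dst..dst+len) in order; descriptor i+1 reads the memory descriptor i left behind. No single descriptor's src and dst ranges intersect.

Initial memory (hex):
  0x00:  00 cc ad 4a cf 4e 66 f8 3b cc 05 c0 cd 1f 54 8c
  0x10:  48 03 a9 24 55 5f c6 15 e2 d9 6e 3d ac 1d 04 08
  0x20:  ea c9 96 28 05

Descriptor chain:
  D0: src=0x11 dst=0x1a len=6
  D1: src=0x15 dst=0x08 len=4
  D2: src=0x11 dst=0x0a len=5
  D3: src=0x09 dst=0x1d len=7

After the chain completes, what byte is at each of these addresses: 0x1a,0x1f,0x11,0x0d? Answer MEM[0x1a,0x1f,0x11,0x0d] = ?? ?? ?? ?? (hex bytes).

  after D0: wrote 6B at 0x1a = 03a924555fc6
  after D1: wrote 4B at 0x08 = 5fc615e2
  after D2: wrote 5B at 0x0a = 03a924555f
  after D3: wrote 7B at 0x1d = c603a924555f8c
query mem[0x1a]=0x03, mem[0x1f]=0xa9, mem[0x11]=0x03, mem[0x0d]=0x55

MEM[0x1a,0x1f,0x11,0x0d] = 03 a9 03 55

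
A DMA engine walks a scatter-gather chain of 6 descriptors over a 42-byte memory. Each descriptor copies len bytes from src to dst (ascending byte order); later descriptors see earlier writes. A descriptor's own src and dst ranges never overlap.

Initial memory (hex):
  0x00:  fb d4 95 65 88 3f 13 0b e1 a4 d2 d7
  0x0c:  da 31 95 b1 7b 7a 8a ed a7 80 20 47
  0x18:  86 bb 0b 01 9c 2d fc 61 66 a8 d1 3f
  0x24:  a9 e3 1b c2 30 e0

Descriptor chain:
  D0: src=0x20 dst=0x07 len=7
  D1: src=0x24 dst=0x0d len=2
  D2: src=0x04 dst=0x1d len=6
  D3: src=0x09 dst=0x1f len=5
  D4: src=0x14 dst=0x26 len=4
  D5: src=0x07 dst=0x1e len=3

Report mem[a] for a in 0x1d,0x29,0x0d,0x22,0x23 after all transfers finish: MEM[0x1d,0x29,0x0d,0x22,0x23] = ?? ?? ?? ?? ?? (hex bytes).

[0] 0x20->0x07 len=7 : 66 a8 d1 3f a9 e3 1b
[1] 0x24->0x0d len=2 : a9 e3
[2] 0x04->0x1d len=6 : 88 3f 13 66 a8 d1
[3] 0x09->0x1f len=5 : d1 3f a9 e3 a9
[4] 0x14->0x26 len=4 : a7 80 20 47
[5] 0x07->0x1e len=3 : 66 a8 d1
query mem[0x1d]=0x88, mem[0x29]=0x47, mem[0x0d]=0xa9, mem[0x22]=0xe3, mem[0x23]=0xa9

MEM[0x1d,0x29,0x0d,0x22,0x23] = 88 47 a9 e3 a9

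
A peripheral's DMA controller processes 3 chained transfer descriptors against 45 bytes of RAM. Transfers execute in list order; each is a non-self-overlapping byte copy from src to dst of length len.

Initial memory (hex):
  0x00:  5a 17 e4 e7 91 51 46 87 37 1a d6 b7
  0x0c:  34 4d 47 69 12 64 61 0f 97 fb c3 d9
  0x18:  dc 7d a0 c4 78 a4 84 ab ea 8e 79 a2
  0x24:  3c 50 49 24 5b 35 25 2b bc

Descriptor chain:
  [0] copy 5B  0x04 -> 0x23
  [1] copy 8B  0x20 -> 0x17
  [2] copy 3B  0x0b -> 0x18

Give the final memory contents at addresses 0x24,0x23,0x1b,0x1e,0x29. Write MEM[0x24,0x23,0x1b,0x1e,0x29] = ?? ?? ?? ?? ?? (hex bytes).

MEM[0x24,0x23,0x1b,0x1e,0x29] = 51 91 51 37 35

[0] 0x04->0x23 len=5 : 91 51 46 87 37
[1] 0x20->0x17 len=8 : ea 8e 79 91 51 46 87 37
[2] 0x0b->0x18 len=3 : b7 34 4d
query mem[0x24]=0x51, mem[0x23]=0x91, mem[0x1b]=0x51, mem[0x1e]=0x37, mem[0x29]=0x35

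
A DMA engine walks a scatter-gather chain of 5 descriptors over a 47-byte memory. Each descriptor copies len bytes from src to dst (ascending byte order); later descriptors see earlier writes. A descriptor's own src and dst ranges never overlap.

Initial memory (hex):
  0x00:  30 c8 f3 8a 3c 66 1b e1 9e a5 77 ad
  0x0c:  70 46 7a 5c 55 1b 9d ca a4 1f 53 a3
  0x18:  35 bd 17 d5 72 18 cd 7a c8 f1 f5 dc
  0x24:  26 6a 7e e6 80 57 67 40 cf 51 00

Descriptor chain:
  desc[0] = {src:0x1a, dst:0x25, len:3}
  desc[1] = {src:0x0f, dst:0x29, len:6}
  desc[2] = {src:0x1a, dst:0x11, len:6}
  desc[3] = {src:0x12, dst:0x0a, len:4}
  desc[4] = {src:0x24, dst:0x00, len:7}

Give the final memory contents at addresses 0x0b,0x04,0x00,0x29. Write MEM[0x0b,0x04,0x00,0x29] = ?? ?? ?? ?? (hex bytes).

MEM[0x0b,0x04,0x00,0x29] = 72 80 26 5c

#0 dst[0x25+3] := {0x17,0xd5,0x72}
#1 dst[0x29+6] := {0x5c,0x55,0x1b,0x9d,0xca,0xa4}
#2 dst[0x11+6] := {0x17,0xd5,0x72,0x18,0xcd,0x7a}
#3 dst[0x0a+4] := {0xd5,0x72,0x18,0xcd}
#4 dst[0x00+7] := {0x26,0x17,0xd5,0x72,0x80,0x5c,0x55}
query mem[0x0b]=0x72, mem[0x04]=0x80, mem[0x00]=0x26, mem[0x29]=0x5c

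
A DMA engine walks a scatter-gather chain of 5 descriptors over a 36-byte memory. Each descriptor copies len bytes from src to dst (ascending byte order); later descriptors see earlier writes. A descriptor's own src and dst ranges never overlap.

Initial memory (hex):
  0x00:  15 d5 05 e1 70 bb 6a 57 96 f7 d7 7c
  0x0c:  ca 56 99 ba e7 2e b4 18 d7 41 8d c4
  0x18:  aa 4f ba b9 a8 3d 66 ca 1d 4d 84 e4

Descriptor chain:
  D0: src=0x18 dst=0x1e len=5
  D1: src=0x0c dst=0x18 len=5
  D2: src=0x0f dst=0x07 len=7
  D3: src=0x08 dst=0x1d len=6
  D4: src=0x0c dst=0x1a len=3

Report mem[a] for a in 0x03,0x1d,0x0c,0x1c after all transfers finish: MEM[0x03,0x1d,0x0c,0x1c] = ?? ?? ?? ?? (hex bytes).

#0 dst[0x1e+5] := {0xaa,0x4f,0xba,0xb9,0xa8}
#1 dst[0x18+5] := {0xca,0x56,0x99,0xba,0xe7}
#2 dst[0x07+7] := {0xba,0xe7,0x2e,0xb4,0x18,0xd7,0x41}
#3 dst[0x1d+6] := {0xe7,0x2e,0xb4,0x18,0xd7,0x41}
#4 dst[0x1a+3] := {0xd7,0x41,0x99}
query mem[0x03]=0xe1, mem[0x1d]=0xe7, mem[0x0c]=0xd7, mem[0x1c]=0x99

MEM[0x03,0x1d,0x0c,0x1c] = e1 e7 d7 99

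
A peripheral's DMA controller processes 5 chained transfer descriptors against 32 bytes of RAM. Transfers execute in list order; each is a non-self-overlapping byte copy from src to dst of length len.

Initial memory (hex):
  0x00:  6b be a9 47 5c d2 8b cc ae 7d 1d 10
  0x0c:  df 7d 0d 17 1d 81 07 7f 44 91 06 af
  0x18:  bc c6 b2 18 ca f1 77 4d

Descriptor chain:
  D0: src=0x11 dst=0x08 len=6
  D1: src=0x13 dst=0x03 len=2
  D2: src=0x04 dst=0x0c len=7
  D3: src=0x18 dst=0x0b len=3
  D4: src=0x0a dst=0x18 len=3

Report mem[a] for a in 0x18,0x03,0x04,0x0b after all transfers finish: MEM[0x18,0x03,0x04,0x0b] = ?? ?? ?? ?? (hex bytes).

MEM[0x18,0x03,0x04,0x0b] = 7f 7f 44 bc

  after D0: wrote 6B at 0x08 = 81077f449106
  after D1: wrote 2B at 0x03 = 7f44
  after D2: wrote 7B at 0x0c = 44d28bcc81077f
  after D3: wrote 3B at 0x0b = bcc6b2
  after D4: wrote 3B at 0x18 = 7fbcc6
query mem[0x18]=0x7f, mem[0x03]=0x7f, mem[0x04]=0x44, mem[0x0b]=0xbc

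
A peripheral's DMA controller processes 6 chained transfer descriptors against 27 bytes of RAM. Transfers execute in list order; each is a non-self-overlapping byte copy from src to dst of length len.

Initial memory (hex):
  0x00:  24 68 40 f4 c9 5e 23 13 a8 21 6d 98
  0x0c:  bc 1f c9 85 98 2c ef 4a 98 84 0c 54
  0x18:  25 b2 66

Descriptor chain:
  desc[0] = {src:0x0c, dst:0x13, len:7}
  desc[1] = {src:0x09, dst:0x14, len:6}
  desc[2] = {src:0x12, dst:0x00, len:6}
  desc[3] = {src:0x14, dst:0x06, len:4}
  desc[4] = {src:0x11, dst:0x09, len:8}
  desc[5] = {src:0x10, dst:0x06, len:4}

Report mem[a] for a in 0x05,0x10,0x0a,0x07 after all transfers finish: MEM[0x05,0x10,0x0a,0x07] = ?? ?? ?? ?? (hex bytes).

[0] 0x0c->0x13 len=7 : bc 1f c9 85 98 2c ef
[1] 0x09->0x14 len=6 : 21 6d 98 bc 1f c9
[2] 0x12->0x00 len=6 : ef bc 21 6d 98 bc
[3] 0x14->0x06 len=4 : 21 6d 98 bc
[4] 0x11->0x09 len=8 : 2c ef bc 21 6d 98 bc 1f
[5] 0x10->0x06 len=4 : 1f 2c ef bc
query mem[0x05]=0xbc, mem[0x10]=0x1f, mem[0x0a]=0xef, mem[0x07]=0x2c

MEM[0x05,0x10,0x0a,0x07] = bc 1f ef 2c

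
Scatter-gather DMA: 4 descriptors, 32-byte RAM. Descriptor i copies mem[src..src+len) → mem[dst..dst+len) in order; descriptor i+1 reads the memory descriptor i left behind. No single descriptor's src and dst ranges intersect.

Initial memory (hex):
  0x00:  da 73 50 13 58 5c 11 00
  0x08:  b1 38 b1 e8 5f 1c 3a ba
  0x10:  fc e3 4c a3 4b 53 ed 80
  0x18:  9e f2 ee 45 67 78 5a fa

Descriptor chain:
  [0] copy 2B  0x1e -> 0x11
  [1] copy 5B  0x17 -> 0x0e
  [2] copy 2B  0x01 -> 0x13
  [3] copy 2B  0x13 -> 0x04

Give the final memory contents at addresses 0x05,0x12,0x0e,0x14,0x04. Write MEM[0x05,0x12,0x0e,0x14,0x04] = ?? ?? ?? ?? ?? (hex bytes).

D0: mem[0x11..0x12] <- [5a fa]
D1: mem[0x0e..0x12] <- [80 9e f2 ee 45]
D2: mem[0x13..0x14] <- [73 50]
D3: mem[0x04..0x05] <- [73 50]
query mem[0x05]=0x50, mem[0x12]=0x45, mem[0x0e]=0x80, mem[0x14]=0x50, mem[0x04]=0x73

MEM[0x05,0x12,0x0e,0x14,0x04] = 50 45 80 50 73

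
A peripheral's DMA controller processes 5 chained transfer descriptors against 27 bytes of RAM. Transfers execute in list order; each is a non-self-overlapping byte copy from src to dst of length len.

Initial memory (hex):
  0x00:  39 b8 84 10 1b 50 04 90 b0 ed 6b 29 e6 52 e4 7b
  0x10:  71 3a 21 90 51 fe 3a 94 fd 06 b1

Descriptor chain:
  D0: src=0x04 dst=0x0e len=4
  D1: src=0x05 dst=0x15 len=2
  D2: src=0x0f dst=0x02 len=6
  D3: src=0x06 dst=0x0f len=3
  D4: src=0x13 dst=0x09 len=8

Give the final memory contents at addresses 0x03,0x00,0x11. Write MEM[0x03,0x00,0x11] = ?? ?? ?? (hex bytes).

#0 dst[0x0e+4] := {0x1b,0x50,0x04,0x90}
#1 dst[0x15+2] := {0x50,0x04}
#2 dst[0x02+6] := {0x50,0x04,0x90,0x21,0x90,0x51}
#3 dst[0x0f+3] := {0x90,0x51,0xb0}
#4 dst[0x09+8] := {0x90,0x51,0x50,0x04,0x94,0xfd,0x06,0xb1}
query mem[0x03]=0x04, mem[0x00]=0x39, mem[0x11]=0xb0

MEM[0x03,0x00,0x11] = 04 39 b0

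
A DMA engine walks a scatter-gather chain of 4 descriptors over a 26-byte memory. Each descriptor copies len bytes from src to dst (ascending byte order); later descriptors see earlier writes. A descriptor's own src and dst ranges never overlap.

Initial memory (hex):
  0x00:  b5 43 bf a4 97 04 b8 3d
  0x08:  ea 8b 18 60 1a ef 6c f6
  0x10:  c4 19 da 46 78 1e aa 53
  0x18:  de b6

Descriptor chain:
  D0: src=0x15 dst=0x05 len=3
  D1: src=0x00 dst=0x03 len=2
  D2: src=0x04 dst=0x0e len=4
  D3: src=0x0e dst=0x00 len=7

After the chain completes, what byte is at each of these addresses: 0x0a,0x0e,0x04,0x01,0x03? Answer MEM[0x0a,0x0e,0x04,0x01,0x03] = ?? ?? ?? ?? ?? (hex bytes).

MEM[0x0a,0x0e,0x04,0x01,0x03] = 18 43 da 1e 53

#0 dst[0x05+3] := {0x1e,0xaa,0x53}
#1 dst[0x03+2] := {0xb5,0x43}
#2 dst[0x0e+4] := {0x43,0x1e,0xaa,0x53}
#3 dst[0x00+7] := {0x43,0x1e,0xaa,0x53,0xda,0x46,0x78}
query mem[0x0a]=0x18, mem[0x0e]=0x43, mem[0x04]=0xda, mem[0x01]=0x1e, mem[0x03]=0x53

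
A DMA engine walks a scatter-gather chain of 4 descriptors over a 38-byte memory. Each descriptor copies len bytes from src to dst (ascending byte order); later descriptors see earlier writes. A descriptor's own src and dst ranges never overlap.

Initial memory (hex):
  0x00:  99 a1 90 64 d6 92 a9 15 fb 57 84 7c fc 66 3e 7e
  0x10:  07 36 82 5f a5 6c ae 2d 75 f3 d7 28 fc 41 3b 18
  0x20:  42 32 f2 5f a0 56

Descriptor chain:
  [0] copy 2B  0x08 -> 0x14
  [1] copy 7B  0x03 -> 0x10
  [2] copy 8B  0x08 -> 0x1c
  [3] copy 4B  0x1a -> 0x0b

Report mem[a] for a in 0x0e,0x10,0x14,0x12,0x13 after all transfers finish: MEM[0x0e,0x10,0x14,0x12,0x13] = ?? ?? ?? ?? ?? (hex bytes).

MEM[0x0e,0x10,0x14,0x12,0x13] = 57 64 15 92 a9

#0 dst[0x14+2] := {0xfb,0x57}
#1 dst[0x10+7] := {0x64,0xd6,0x92,0xa9,0x15,0xfb,0x57}
#2 dst[0x1c+8] := {0xfb,0x57,0x84,0x7c,0xfc,0x66,0x3e,0x7e}
#3 dst[0x0b+4] := {0xd7,0x28,0xfb,0x57}
query mem[0x0e]=0x57, mem[0x10]=0x64, mem[0x14]=0x15, mem[0x12]=0x92, mem[0x13]=0xa9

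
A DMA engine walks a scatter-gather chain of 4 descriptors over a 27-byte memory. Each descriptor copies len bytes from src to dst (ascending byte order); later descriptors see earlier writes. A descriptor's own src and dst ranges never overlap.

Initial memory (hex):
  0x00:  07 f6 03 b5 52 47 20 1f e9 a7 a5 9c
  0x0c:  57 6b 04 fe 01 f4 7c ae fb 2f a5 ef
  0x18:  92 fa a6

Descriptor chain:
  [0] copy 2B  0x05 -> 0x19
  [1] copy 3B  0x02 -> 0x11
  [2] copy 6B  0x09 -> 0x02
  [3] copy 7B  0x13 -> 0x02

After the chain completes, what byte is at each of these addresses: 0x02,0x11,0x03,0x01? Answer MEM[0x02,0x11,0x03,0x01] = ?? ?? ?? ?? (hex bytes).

MEM[0x02,0x11,0x03,0x01] = 52 03 fb f6

[0] 0x05->0x19 len=2 : 47 20
[1] 0x02->0x11 len=3 : 03 b5 52
[2] 0x09->0x02 len=6 : a7 a5 9c 57 6b 04
[3] 0x13->0x02 len=7 : 52 fb 2f a5 ef 92 47
query mem[0x02]=0x52, mem[0x11]=0x03, mem[0x03]=0xfb, mem[0x01]=0xf6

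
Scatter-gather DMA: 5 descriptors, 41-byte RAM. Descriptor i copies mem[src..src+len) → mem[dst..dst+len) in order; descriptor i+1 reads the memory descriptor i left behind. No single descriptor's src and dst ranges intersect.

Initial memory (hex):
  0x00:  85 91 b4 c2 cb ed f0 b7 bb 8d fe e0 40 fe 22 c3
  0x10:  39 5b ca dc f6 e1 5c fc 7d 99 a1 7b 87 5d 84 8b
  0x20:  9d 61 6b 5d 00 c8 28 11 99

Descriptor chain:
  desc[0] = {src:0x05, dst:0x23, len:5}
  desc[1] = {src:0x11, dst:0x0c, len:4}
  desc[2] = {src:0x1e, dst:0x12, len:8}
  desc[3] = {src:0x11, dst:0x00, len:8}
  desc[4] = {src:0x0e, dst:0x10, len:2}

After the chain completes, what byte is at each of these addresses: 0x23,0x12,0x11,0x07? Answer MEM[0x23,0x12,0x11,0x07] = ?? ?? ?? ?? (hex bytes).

  after D0: wrote 5B at 0x23 = edf0b7bb8d
  after D1: wrote 4B at 0x0c = 5bcadcf6
  after D2: wrote 8B at 0x12 = 848b9d616bedf0b7
  after D3: wrote 8B at 0x00 = 5b848b9d616bedf0
  after D4: wrote 2B at 0x10 = dcf6
query mem[0x23]=0xed, mem[0x12]=0x84, mem[0x11]=0xf6, mem[0x07]=0xf0

MEM[0x23,0x12,0x11,0x07] = ed 84 f6 f0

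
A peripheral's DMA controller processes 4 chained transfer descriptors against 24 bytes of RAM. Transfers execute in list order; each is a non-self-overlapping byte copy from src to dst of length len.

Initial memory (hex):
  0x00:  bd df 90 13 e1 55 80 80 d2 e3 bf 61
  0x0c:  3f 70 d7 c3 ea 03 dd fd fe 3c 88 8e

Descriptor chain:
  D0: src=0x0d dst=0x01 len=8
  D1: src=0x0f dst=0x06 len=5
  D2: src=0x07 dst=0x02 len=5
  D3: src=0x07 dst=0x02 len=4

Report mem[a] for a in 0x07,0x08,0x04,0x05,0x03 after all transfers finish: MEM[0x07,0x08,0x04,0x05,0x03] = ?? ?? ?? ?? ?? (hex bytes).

MEM[0x07,0x08,0x04,0x05,0x03] = ea 03 dd fd 03

[0] 0x0d->0x01 len=8 : 70 d7 c3 ea 03 dd fd fe
[1] 0x0f->0x06 len=5 : c3 ea 03 dd fd
[2] 0x07->0x02 len=5 : ea 03 dd fd 61
[3] 0x07->0x02 len=4 : ea 03 dd fd
query mem[0x07]=0xea, mem[0x08]=0x03, mem[0x04]=0xdd, mem[0x05]=0xfd, mem[0x03]=0x03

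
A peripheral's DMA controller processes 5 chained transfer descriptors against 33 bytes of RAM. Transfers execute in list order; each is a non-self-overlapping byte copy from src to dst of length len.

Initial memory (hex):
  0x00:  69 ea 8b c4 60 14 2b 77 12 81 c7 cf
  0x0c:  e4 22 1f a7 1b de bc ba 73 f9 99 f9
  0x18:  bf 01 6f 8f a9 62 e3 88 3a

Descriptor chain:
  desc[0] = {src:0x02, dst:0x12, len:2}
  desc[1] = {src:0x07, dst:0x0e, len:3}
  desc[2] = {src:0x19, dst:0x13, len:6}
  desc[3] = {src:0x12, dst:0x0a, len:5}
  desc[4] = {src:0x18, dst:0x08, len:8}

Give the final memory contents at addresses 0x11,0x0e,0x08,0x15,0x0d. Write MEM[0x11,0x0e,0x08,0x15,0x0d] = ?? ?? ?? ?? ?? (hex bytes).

MEM[0x11,0x0e,0x08,0x15,0x0d] = de e3 e3 8f 62

[0] 0x02->0x12 len=2 : 8b c4
[1] 0x07->0x0e len=3 : 77 12 81
[2] 0x19->0x13 len=6 : 01 6f 8f a9 62 e3
[3] 0x12->0x0a len=5 : 8b 01 6f 8f a9
[4] 0x18->0x08 len=8 : e3 01 6f 8f a9 62 e3 88
query mem[0x11]=0xde, mem[0x0e]=0xe3, mem[0x08]=0xe3, mem[0x15]=0x8f, mem[0x0d]=0x62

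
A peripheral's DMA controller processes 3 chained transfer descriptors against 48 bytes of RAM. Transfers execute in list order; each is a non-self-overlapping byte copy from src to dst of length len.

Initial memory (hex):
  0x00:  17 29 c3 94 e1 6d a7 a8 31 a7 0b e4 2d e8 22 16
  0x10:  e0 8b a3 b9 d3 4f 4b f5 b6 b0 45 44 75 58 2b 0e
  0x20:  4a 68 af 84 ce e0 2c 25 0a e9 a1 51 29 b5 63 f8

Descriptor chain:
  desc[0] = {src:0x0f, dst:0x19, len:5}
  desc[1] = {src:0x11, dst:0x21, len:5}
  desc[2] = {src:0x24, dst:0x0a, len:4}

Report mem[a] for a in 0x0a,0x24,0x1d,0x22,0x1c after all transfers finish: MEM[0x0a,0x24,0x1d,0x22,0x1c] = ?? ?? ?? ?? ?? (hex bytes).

D0: mem[0x19..0x1d] <- [16 e0 8b a3 b9]
D1: mem[0x21..0x25] <- [8b a3 b9 d3 4f]
D2: mem[0x0a..0x0d] <- [d3 4f 2c 25]
query mem[0x0a]=0xd3, mem[0x24]=0xd3, mem[0x1d]=0xb9, mem[0x22]=0xa3, mem[0x1c]=0xa3

MEM[0x0a,0x24,0x1d,0x22,0x1c] = d3 d3 b9 a3 a3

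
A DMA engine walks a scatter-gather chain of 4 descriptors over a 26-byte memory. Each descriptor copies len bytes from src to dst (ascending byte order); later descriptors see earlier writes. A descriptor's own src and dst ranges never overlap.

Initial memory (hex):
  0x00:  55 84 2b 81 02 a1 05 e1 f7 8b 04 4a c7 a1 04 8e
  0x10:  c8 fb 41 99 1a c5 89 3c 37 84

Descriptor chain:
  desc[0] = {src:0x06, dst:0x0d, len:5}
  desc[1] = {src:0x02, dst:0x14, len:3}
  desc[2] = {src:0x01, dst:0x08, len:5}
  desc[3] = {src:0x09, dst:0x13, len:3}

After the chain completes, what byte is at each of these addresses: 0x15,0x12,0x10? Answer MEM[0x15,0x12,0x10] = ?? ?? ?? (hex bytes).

MEM[0x15,0x12,0x10] = 02 41 8b

#0 dst[0x0d+5] := {0x05,0xe1,0xf7,0x8b,0x04}
#1 dst[0x14+3] := {0x2b,0x81,0x02}
#2 dst[0x08+5] := {0x84,0x2b,0x81,0x02,0xa1}
#3 dst[0x13+3] := {0x2b,0x81,0x02}
query mem[0x15]=0x02, mem[0x12]=0x41, mem[0x10]=0x8b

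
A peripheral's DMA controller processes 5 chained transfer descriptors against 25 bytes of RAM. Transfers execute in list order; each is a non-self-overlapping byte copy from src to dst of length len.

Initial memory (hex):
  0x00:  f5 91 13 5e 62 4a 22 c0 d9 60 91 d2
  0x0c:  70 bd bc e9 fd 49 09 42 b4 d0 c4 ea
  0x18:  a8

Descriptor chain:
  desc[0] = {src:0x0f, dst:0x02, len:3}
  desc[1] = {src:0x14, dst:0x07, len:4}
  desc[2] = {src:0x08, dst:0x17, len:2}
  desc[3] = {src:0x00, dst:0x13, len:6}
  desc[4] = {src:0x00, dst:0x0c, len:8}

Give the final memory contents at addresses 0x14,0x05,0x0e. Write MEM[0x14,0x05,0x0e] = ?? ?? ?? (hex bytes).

[0] 0x0f->0x02 len=3 : e9 fd 49
[1] 0x14->0x07 len=4 : b4 d0 c4 ea
[2] 0x08->0x17 len=2 : d0 c4
[3] 0x00->0x13 len=6 : f5 91 e9 fd 49 4a
[4] 0x00->0x0c len=8 : f5 91 e9 fd 49 4a 22 b4
query mem[0x14]=0x91, mem[0x05]=0x4a, mem[0x0e]=0xe9

MEM[0x14,0x05,0x0e] = 91 4a e9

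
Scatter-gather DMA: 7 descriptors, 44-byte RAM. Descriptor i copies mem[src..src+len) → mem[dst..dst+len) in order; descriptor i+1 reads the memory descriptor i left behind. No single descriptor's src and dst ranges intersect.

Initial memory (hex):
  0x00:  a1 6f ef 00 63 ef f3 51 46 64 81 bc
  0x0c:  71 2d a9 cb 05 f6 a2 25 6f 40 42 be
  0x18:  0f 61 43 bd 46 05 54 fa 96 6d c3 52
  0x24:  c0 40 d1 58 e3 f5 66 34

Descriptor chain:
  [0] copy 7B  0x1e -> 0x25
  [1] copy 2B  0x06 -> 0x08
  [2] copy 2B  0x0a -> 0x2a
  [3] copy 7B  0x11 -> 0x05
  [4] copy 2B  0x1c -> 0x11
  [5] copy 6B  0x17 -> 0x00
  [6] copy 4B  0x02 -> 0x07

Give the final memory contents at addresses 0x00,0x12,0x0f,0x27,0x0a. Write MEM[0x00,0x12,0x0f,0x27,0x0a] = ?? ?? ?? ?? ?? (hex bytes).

  after D0: wrote 7B at 0x25 = 54fa966dc352c0
  after D1: wrote 2B at 0x08 = f351
  after D2: wrote 2B at 0x2a = 81bc
  after D3: wrote 7B at 0x05 = f6a2256f4042be
  after D4: wrote 2B at 0x11 = 4605
  after D5: wrote 6B at 0x00 = be0f6143bd46
  after D6: wrote 4B at 0x07 = 6143bd46
query mem[0x00]=0xbe, mem[0x12]=0x05, mem[0x0f]=0xcb, mem[0x27]=0x96, mem[0x0a]=0x46

MEM[0x00,0x12,0x0f,0x27,0x0a] = be 05 cb 96 46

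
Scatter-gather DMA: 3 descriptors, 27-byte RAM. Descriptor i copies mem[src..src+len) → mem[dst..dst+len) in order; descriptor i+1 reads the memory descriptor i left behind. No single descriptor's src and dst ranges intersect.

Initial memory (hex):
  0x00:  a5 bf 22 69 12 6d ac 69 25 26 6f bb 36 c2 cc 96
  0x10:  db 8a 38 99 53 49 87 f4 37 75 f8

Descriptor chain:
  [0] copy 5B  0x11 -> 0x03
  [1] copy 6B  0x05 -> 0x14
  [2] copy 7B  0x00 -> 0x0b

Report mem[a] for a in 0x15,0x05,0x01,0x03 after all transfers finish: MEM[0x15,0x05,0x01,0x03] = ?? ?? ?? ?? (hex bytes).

MEM[0x15,0x05,0x01,0x03] = 53 99 bf 8a

#0 dst[0x03+5] := {0x8a,0x38,0x99,0x53,0x49}
#1 dst[0x14+6] := {0x99,0x53,0x49,0x25,0x26,0x6f}
#2 dst[0x0b+7] := {0xa5,0xbf,0x22,0x8a,0x38,0x99,0x53}
query mem[0x15]=0x53, mem[0x05]=0x99, mem[0x01]=0xbf, mem[0x03]=0x8a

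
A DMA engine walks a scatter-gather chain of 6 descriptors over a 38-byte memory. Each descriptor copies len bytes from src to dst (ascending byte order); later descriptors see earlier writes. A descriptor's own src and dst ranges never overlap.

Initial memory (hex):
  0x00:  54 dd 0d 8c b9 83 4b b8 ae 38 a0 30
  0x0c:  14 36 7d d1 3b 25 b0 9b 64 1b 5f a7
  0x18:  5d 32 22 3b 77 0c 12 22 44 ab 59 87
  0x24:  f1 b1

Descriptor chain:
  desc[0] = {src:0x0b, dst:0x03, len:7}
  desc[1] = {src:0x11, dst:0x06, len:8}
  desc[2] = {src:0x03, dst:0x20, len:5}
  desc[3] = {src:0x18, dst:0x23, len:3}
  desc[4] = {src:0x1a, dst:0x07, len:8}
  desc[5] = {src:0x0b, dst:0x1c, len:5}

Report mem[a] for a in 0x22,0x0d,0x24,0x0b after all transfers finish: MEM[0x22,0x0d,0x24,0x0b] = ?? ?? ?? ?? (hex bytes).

MEM[0x22,0x0d,0x24,0x0b] = 36 30 32 12

#0 dst[0x03+7] := {0x30,0x14,0x36,0x7d,0xd1,0x3b,0x25}
#1 dst[0x06+8] := {0x25,0xb0,0x9b,0x64,0x1b,0x5f,0xa7,0x5d}
#2 dst[0x20+5] := {0x30,0x14,0x36,0x25,0xb0}
#3 dst[0x23+3] := {0x5d,0x32,0x22}
#4 dst[0x07+8] := {0x22,0x3b,0x77,0x0c,0x12,0x22,0x30,0x14}
#5 dst[0x1c+5] := {0x12,0x22,0x30,0x14,0xd1}
query mem[0x22]=0x36, mem[0x0d]=0x30, mem[0x24]=0x32, mem[0x0b]=0x12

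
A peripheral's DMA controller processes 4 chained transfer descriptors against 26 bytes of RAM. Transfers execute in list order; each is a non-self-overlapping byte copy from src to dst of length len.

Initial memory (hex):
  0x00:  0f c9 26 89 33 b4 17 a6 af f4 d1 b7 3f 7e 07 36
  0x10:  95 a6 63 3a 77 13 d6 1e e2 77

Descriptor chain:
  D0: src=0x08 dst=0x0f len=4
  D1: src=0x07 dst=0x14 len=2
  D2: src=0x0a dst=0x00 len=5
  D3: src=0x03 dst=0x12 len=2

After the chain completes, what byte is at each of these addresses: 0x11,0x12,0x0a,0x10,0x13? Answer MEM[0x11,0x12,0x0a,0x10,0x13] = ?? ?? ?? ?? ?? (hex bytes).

MEM[0x11,0x12,0x0a,0x10,0x13] = d1 7e d1 f4 07

[0] 0x08->0x0f len=4 : af f4 d1 b7
[1] 0x07->0x14 len=2 : a6 af
[2] 0x0a->0x00 len=5 : d1 b7 3f 7e 07
[3] 0x03->0x12 len=2 : 7e 07
query mem[0x11]=0xd1, mem[0x12]=0x7e, mem[0x0a]=0xd1, mem[0x10]=0xf4, mem[0x13]=0x07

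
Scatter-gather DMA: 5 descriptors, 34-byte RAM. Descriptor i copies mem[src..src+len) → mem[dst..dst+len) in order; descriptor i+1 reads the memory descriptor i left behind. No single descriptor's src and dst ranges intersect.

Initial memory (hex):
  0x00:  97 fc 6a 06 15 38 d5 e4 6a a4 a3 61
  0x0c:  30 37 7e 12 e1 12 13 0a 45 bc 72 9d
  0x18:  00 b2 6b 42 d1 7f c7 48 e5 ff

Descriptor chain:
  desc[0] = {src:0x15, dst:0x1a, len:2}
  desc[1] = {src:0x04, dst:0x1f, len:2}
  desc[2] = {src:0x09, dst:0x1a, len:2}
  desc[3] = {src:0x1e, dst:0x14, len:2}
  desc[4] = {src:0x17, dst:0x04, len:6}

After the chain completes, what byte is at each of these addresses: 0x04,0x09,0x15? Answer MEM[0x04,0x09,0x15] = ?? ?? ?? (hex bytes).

#0 dst[0x1a+2] := {0xbc,0x72}
#1 dst[0x1f+2] := {0x15,0x38}
#2 dst[0x1a+2] := {0xa4,0xa3}
#3 dst[0x14+2] := {0xc7,0x15}
#4 dst[0x04+6] := {0x9d,0x00,0xb2,0xa4,0xa3,0xd1}
query mem[0x04]=0x9d, mem[0x09]=0xd1, mem[0x15]=0x15

MEM[0x04,0x09,0x15] = 9d d1 15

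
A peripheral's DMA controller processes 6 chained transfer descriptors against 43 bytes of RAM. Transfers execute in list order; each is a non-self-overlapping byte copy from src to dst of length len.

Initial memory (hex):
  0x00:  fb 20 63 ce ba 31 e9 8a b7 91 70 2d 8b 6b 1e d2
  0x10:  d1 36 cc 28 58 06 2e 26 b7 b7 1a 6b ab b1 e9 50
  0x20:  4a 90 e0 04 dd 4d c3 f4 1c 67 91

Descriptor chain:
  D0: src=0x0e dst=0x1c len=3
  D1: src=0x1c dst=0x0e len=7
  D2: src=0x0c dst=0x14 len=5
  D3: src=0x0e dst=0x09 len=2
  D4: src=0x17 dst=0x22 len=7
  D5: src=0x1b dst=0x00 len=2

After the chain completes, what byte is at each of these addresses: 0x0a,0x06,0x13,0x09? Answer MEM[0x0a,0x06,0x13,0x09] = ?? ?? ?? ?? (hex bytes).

#0 dst[0x1c+3] := {0x1e,0xd2,0xd1}
#1 dst[0x0e+7] := {0x1e,0xd2,0xd1,0x50,0x4a,0x90,0xe0}
#2 dst[0x14+5] := {0x8b,0x6b,0x1e,0xd2,0xd1}
#3 dst[0x09+2] := {0x1e,0xd2}
#4 dst[0x22+7] := {0xd2,0xd1,0xb7,0x1a,0x6b,0x1e,0xd2}
#5 dst[0x00+2] := {0x6b,0x1e}
query mem[0x0a]=0xd2, mem[0x06]=0xe9, mem[0x13]=0x90, mem[0x09]=0x1e

MEM[0x0a,0x06,0x13,0x09] = d2 e9 90 1e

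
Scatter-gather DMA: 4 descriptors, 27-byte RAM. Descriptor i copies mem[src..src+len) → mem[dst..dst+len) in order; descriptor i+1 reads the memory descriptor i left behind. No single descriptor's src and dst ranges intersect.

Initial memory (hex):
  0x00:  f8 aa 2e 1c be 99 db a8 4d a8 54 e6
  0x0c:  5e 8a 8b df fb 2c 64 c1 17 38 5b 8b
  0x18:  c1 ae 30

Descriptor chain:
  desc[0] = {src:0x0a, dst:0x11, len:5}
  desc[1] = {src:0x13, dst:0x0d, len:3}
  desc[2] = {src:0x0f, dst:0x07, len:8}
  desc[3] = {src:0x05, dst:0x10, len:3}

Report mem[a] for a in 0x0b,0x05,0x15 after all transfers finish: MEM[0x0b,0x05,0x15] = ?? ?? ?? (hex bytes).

D0: mem[0x11..0x15] <- [54 e6 5e 8a 8b]
D1: mem[0x0d..0x0f] <- [5e 8a 8b]
D2: mem[0x07..0x0e] <- [8b fb 54 e6 5e 8a 8b 5b]
D3: mem[0x10..0x12] <- [99 db 8b]
query mem[0x0b]=0x5e, mem[0x05]=0x99, mem[0x15]=0x8b

MEM[0x0b,0x05,0x15] = 5e 99 8b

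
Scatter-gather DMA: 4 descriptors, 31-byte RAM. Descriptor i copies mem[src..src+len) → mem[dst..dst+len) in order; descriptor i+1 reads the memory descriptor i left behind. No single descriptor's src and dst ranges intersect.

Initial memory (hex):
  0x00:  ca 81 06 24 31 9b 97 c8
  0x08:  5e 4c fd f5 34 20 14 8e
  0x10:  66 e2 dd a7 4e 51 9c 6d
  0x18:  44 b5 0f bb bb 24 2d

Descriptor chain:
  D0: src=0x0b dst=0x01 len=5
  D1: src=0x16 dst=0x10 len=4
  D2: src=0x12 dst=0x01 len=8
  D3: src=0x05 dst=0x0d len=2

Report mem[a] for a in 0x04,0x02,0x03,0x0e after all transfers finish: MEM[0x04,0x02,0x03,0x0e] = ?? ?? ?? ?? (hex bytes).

MEM[0x04,0x02,0x03,0x0e] = 51 b5 4e 6d

  after D0: wrote 5B at 0x01 = f53420148e
  after D1: wrote 4B at 0x10 = 9c6d44b5
  after D2: wrote 8B at 0x01 = 44b54e519c6d44b5
  after D3: wrote 2B at 0x0d = 9c6d
query mem[0x04]=0x51, mem[0x02]=0xb5, mem[0x03]=0x4e, mem[0x0e]=0x6d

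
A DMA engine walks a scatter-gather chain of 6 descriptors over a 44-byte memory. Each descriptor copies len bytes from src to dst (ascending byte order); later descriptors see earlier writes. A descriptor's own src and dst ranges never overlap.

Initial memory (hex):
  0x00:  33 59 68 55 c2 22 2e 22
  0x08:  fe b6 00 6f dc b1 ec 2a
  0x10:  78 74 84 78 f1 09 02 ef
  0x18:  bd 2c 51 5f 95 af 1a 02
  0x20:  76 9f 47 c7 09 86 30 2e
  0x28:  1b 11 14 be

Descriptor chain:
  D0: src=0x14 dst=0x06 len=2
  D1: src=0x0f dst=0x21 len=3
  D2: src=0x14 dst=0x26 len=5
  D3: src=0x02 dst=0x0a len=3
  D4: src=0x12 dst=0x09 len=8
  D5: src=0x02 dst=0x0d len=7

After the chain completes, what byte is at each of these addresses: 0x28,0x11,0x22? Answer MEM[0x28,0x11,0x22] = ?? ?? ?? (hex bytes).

#0 dst[0x06+2] := {0xf1,0x09}
#1 dst[0x21+3] := {0x2a,0x78,0x74}
#2 dst[0x26+5] := {0xf1,0x09,0x02,0xef,0xbd}
#3 dst[0x0a+3] := {0x68,0x55,0xc2}
#4 dst[0x09+8] := {0x84,0x78,0xf1,0x09,0x02,0xef,0xbd,0x2c}
#5 dst[0x0d+7] := {0x68,0x55,0xc2,0x22,0xf1,0x09,0xfe}
query mem[0x28]=0x02, mem[0x11]=0xf1, mem[0x22]=0x78

MEM[0x28,0x11,0x22] = 02 f1 78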